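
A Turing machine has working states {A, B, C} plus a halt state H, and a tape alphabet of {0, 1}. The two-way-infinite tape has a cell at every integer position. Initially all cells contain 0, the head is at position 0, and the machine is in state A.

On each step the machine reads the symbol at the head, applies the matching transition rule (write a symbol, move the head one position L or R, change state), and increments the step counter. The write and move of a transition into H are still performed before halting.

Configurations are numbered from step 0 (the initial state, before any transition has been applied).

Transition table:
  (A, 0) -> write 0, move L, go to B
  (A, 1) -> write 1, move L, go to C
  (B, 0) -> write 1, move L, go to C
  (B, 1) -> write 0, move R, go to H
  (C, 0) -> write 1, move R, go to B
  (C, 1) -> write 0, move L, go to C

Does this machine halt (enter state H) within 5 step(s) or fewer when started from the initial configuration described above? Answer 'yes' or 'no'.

Answer: yes

Derivation:
Step 1: in state A at pos 0, read 0 -> (A,0)->write 0,move L,goto B. Now: state=B, head=-1, tape[-2..1]=0000 (head:  ^)
Step 2: in state B at pos -1, read 0 -> (B,0)->write 1,move L,goto C. Now: state=C, head=-2, tape[-3..1]=00100 (head:  ^)
Step 3: in state C at pos -2, read 0 -> (C,0)->write 1,move R,goto B. Now: state=B, head=-1, tape[-3..1]=01100 (head:   ^)
Step 4: in state B at pos -1, read 1 -> (B,1)->write 0,move R,goto H. Now: state=H, head=0, tape[-3..1]=01000 (head:    ^)
State H reached at step 4; 4 <= 5 -> yes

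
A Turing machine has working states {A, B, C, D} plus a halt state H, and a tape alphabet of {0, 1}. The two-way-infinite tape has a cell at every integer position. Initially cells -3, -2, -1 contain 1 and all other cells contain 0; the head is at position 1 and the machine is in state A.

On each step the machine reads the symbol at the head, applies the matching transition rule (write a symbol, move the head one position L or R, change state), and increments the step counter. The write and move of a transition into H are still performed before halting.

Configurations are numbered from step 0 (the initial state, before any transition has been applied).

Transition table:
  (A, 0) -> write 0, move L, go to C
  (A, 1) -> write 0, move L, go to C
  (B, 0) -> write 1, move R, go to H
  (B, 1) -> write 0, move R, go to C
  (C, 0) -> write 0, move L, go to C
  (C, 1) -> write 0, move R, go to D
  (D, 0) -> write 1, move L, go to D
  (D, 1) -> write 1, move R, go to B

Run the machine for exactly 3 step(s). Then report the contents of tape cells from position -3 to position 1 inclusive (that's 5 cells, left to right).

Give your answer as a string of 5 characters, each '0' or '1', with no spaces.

Answer: 11000

Derivation:
Step 1: in state A at pos 1, read 0 -> (A,0)->write 0,move L,goto C. Now: state=C, head=0, tape[-4..2]=0111000 (head:     ^)
Step 2: in state C at pos 0, read 0 -> (C,0)->write 0,move L,goto C. Now: state=C, head=-1, tape[-4..2]=0111000 (head:    ^)
Step 3: in state C at pos -1, read 1 -> (C,1)->write 0,move R,goto D. Now: state=D, head=0, tape[-4..2]=0110000 (head:     ^)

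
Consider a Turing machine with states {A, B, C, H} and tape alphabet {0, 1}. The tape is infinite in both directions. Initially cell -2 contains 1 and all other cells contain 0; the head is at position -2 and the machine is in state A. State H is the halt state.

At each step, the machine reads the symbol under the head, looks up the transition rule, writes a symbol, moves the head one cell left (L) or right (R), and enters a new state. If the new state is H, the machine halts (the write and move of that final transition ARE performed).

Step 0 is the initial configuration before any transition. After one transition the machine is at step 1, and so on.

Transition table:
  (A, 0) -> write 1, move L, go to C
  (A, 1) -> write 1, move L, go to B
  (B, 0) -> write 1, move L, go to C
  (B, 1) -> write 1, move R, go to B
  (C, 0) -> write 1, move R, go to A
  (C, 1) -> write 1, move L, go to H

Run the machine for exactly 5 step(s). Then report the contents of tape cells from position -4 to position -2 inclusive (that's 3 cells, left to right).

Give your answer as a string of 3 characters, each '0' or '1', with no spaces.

Step 1: in state A at pos -2, read 1 -> (A,1)->write 1,move L,goto B. Now: state=B, head=-3, tape[-4..-1]=0010 (head:  ^)
Step 2: in state B at pos -3, read 0 -> (B,0)->write 1,move L,goto C. Now: state=C, head=-4, tape[-5..-1]=00110 (head:  ^)
Step 3: in state C at pos -4, read 0 -> (C,0)->write 1,move R,goto A. Now: state=A, head=-3, tape[-5..-1]=01110 (head:   ^)
Step 4: in state A at pos -3, read 1 -> (A,1)->write 1,move L,goto B. Now: state=B, head=-4, tape[-5..-1]=01110 (head:  ^)
Step 5: in state B at pos -4, read 1 -> (B,1)->write 1,move R,goto B. Now: state=B, head=-3, tape[-5..-1]=01110 (head:   ^)

Answer: 111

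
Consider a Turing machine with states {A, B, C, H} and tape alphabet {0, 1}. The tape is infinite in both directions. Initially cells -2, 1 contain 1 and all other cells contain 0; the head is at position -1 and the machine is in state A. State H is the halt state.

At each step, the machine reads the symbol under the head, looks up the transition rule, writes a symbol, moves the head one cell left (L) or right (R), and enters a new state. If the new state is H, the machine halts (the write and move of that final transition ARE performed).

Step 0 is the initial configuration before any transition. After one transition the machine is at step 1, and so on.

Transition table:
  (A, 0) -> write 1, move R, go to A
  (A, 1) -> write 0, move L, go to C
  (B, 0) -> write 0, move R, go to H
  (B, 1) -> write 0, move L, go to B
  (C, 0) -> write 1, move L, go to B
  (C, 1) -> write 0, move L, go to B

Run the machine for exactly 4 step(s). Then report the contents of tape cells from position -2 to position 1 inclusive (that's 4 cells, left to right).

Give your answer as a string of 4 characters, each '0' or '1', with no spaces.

Step 1: in state A at pos -1, read 0 -> (A,0)->write 1,move R,goto A. Now: state=A, head=0, tape[-3..2]=011010 (head:    ^)
Step 2: in state A at pos 0, read 0 -> (A,0)->write 1,move R,goto A. Now: state=A, head=1, tape[-3..2]=011110 (head:     ^)
Step 3: in state A at pos 1, read 1 -> (A,1)->write 0,move L,goto C. Now: state=C, head=0, tape[-3..2]=011100 (head:    ^)
Step 4: in state C at pos 0, read 1 -> (C,1)->write 0,move L,goto B. Now: state=B, head=-1, tape[-3..2]=011000 (head:   ^)

Answer: 1100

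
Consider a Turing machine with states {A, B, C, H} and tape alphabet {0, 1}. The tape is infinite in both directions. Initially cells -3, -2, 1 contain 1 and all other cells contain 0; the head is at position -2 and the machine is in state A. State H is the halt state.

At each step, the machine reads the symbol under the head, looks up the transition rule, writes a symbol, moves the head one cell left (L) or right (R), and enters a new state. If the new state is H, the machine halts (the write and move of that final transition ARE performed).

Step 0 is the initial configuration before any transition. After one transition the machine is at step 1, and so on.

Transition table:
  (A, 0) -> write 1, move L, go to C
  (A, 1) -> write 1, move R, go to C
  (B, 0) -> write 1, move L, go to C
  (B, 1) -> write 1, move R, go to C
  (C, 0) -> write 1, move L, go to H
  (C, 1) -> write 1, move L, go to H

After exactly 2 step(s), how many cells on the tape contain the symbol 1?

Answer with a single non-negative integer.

Step 1: in state A at pos -2, read 1 -> (A,1)->write 1,move R,goto C. Now: state=C, head=-1, tape[-4..2]=0110010 (head:    ^)
Step 2: in state C at pos -1, read 0 -> (C,0)->write 1,move L,goto H. Now: state=H, head=-2, tape[-4..2]=0111010 (head:   ^)
Cells containing 1 after step 2: {-3, -2, -1, 1} -> 4 cell(s)

Answer: 4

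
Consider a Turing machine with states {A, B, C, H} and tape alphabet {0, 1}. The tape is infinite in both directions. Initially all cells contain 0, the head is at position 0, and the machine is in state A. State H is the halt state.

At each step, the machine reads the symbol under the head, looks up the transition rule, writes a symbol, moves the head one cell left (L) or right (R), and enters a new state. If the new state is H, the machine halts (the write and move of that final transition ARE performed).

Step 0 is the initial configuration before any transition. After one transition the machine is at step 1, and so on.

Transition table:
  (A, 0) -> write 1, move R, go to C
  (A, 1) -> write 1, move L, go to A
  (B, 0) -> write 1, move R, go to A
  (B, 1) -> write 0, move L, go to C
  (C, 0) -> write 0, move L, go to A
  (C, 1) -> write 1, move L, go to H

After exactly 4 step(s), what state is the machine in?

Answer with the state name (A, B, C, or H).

Answer: C

Derivation:
Step 1: in state A at pos 0, read 0 -> (A,0)->write 1,move R,goto C. Now: state=C, head=1, tape[-1..2]=0100 (head:   ^)
Step 2: in state C at pos 1, read 0 -> (C,0)->write 0,move L,goto A. Now: state=A, head=0, tape[-1..2]=0100 (head:  ^)
Step 3: in state A at pos 0, read 1 -> (A,1)->write 1,move L,goto A. Now: state=A, head=-1, tape[-2..2]=00100 (head:  ^)
Step 4: in state A at pos -1, read 0 -> (A,0)->write 1,move R,goto C. Now: state=C, head=0, tape[-2..2]=01100 (head:   ^)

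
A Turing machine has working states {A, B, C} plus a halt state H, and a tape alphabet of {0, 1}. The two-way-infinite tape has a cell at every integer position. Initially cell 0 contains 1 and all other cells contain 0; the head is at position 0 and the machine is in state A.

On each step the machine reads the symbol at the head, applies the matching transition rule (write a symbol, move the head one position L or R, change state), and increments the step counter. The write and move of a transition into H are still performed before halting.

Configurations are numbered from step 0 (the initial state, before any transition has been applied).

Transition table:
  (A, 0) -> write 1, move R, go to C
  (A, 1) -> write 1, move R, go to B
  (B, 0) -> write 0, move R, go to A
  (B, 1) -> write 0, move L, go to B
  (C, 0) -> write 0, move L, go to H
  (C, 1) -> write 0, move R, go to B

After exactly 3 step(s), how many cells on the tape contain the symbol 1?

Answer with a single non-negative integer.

Answer: 2

Derivation:
Step 1: in state A at pos 0, read 1 -> (A,1)->write 1,move R,goto B. Now: state=B, head=1, tape[-1..2]=0100 (head:   ^)
Step 2: in state B at pos 1, read 0 -> (B,0)->write 0,move R,goto A. Now: state=A, head=2, tape[-1..3]=01000 (head:    ^)
Step 3: in state A at pos 2, read 0 -> (A,0)->write 1,move R,goto C. Now: state=C, head=3, tape[-1..4]=010100 (head:     ^)
Cells containing 1 after step 3: {0, 2} -> 2 cell(s)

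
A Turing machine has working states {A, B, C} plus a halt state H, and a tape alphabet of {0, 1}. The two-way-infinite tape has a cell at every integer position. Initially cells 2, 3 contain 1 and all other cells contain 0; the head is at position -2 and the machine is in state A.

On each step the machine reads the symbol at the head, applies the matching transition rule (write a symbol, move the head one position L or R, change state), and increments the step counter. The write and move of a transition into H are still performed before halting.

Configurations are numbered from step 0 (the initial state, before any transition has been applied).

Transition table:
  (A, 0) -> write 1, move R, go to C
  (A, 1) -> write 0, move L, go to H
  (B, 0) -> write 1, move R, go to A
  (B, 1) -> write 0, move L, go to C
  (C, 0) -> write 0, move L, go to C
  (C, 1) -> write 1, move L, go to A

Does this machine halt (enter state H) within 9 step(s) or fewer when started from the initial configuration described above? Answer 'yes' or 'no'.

Answer: yes

Derivation:
Step 1: in state A at pos -2, read 0 -> (A,0)->write 1,move R,goto C. Now: state=C, head=-1, tape[-3..4]=01000110 (head:   ^)
Step 2: in state C at pos -1, read 0 -> (C,0)->write 0,move L,goto C. Now: state=C, head=-2, tape[-3..4]=01000110 (head:  ^)
Step 3: in state C at pos -2, read 1 -> (C,1)->write 1,move L,goto A. Now: state=A, head=-3, tape[-4..4]=001000110 (head:  ^)
Step 4: in state A at pos -3, read 0 -> (A,0)->write 1,move R,goto C. Now: state=C, head=-2, tape[-4..4]=011000110 (head:   ^)
Step 5: in state C at pos -2, read 1 -> (C,1)->write 1,move L,goto A. Now: state=A, head=-3, tape[-4..4]=011000110 (head:  ^)
Step 6: in state A at pos -3, read 1 -> (A,1)->write 0,move L,goto H. Now: state=H, head=-4, tape[-5..4]=0001000110 (head:  ^)
State H reached at step 6; 6 <= 9 -> yes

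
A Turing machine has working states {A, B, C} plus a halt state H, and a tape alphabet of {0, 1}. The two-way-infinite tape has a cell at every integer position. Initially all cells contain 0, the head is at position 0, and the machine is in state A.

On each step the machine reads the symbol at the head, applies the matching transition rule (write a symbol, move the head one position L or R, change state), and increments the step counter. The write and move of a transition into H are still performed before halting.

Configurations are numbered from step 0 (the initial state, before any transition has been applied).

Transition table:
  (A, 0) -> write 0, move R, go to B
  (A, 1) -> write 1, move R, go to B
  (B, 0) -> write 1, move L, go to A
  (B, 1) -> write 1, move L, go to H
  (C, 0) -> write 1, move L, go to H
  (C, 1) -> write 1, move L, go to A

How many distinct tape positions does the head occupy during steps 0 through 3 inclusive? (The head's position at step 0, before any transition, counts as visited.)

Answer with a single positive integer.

Step 1: in state A at pos 0, read 0 -> (A,0)->write 0,move R,goto B. Now: state=B, head=1, tape[-1..2]=0000 (head:   ^)
Step 2: in state B at pos 1, read 0 -> (B,0)->write 1,move L,goto A. Now: state=A, head=0, tape[-1..2]=0010 (head:  ^)
Step 3: in state A at pos 0, read 0 -> (A,0)->write 0,move R,goto B. Now: state=B, head=1, tape[-1..2]=0010 (head:   ^)
Head positions at steps 0..3: starting at 0, distinct positions visited = {0, 1} -> 2 position(s)

Answer: 2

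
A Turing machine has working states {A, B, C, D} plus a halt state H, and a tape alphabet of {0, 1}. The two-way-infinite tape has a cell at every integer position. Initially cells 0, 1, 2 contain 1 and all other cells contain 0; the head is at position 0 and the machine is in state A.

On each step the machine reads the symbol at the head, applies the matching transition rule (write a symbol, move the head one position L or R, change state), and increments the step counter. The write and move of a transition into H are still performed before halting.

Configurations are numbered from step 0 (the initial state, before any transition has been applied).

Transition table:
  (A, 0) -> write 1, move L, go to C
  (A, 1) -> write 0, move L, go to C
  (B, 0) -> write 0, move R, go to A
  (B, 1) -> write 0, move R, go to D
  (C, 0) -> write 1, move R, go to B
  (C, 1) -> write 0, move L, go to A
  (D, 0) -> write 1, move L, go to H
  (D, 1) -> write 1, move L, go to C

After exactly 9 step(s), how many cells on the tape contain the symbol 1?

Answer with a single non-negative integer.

Answer: 3

Derivation:
Step 1: in state A at pos 0, read 1 -> (A,1)->write 0,move L,goto C. Now: state=C, head=-1, tape[-2..3]=000110 (head:  ^)
Step 2: in state C at pos -1, read 0 -> (C,0)->write 1,move R,goto B. Now: state=B, head=0, tape[-2..3]=010110 (head:   ^)
Step 3: in state B at pos 0, read 0 -> (B,0)->write 0,move R,goto A. Now: state=A, head=1, tape[-2..3]=010110 (head:    ^)
Step 4: in state A at pos 1, read 1 -> (A,1)->write 0,move L,goto C. Now: state=C, head=0, tape[-2..3]=010010 (head:   ^)
Step 5: in state C at pos 0, read 0 -> (C,0)->write 1,move R,goto B. Now: state=B, head=1, tape[-2..3]=011010 (head:    ^)
Step 6: in state B at pos 1, read 0 -> (B,0)->write 0,move R,goto A. Now: state=A, head=2, tape[-2..3]=011010 (head:     ^)
Step 7: in state A at pos 2, read 1 -> (A,1)->write 0,move L,goto C. Now: state=C, head=1, tape[-2..3]=011000 (head:    ^)
Step 8: in state C at pos 1, read 0 -> (C,0)->write 1,move R,goto B. Now: state=B, head=2, tape[-2..3]=011100 (head:     ^)
Step 9: in state B at pos 2, read 0 -> (B,0)->write 0,move R,goto A. Now: state=A, head=3, tape[-2..4]=0111000 (head:      ^)
Cells containing 1 after step 9: {-1, 0, 1} -> 3 cell(s)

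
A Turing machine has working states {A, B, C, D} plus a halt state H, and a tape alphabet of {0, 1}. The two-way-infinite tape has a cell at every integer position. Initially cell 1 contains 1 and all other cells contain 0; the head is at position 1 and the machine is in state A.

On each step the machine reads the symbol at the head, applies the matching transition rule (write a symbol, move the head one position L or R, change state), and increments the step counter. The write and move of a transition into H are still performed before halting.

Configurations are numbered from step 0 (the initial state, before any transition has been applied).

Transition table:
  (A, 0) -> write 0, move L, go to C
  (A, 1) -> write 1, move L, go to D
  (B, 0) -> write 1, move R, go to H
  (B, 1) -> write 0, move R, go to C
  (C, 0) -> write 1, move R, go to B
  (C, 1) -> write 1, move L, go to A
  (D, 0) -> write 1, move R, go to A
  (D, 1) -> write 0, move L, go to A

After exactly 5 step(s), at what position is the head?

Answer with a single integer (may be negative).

Answer: -2

Derivation:
Step 1: in state A at pos 1, read 1 -> (A,1)->write 1,move L,goto D. Now: state=D, head=0, tape[-1..2]=0010 (head:  ^)
Step 2: in state D at pos 0, read 0 -> (D,0)->write 1,move R,goto A. Now: state=A, head=1, tape[-1..2]=0110 (head:   ^)
Step 3: in state A at pos 1, read 1 -> (A,1)->write 1,move L,goto D. Now: state=D, head=0, tape[-1..2]=0110 (head:  ^)
Step 4: in state D at pos 0, read 1 -> (D,1)->write 0,move L,goto A. Now: state=A, head=-1, tape[-2..2]=00010 (head:  ^)
Step 5: in state A at pos -1, read 0 -> (A,0)->write 0,move L,goto C. Now: state=C, head=-2, tape[-3..2]=000010 (head:  ^)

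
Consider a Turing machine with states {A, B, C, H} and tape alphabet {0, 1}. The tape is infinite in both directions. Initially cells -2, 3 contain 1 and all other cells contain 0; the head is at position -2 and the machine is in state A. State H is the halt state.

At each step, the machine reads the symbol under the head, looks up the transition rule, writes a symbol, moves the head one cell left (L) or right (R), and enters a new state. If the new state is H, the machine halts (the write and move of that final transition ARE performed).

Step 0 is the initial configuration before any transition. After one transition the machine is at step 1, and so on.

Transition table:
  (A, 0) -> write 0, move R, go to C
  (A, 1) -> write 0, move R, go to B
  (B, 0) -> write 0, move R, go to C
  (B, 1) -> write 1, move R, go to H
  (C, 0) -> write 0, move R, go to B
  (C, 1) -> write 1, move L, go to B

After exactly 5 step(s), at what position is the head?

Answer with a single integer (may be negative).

Step 1: in state A at pos -2, read 1 -> (A,1)->write 0,move R,goto B. Now: state=B, head=-1, tape[-3..4]=00000010 (head:   ^)
Step 2: in state B at pos -1, read 0 -> (B,0)->write 0,move R,goto C. Now: state=C, head=0, tape[-3..4]=00000010 (head:    ^)
Step 3: in state C at pos 0, read 0 -> (C,0)->write 0,move R,goto B. Now: state=B, head=1, tape[-3..4]=00000010 (head:     ^)
Step 4: in state B at pos 1, read 0 -> (B,0)->write 0,move R,goto C. Now: state=C, head=2, tape[-3..4]=00000010 (head:      ^)
Step 5: in state C at pos 2, read 0 -> (C,0)->write 0,move R,goto B. Now: state=B, head=3, tape[-3..4]=00000010 (head:       ^)

Answer: 3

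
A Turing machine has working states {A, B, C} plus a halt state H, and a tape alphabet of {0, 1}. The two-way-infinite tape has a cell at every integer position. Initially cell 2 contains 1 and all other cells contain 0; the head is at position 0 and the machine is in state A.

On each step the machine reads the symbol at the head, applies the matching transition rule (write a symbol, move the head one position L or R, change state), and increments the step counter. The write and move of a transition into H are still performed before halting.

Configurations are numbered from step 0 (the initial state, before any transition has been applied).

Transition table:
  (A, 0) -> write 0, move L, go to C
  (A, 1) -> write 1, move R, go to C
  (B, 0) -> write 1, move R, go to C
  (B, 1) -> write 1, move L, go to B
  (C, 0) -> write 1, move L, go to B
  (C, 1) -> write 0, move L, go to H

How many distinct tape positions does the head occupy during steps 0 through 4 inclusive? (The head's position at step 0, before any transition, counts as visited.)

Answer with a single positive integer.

Step 1: in state A at pos 0, read 0 -> (A,0)->write 0,move L,goto C. Now: state=C, head=-1, tape[-2..3]=000010 (head:  ^)
Step 2: in state C at pos -1, read 0 -> (C,0)->write 1,move L,goto B. Now: state=B, head=-2, tape[-3..3]=0010010 (head:  ^)
Step 3: in state B at pos -2, read 0 -> (B,0)->write 1,move R,goto C. Now: state=C, head=-1, tape[-3..3]=0110010 (head:   ^)
Step 4: in state C at pos -1, read 1 -> (C,1)->write 0,move L,goto H. Now: state=H, head=-2, tape[-3..3]=0100010 (head:  ^)
Head positions at steps 0..4: starting at 0, distinct positions visited = {-2, -1, 0} -> 3 position(s)

Answer: 3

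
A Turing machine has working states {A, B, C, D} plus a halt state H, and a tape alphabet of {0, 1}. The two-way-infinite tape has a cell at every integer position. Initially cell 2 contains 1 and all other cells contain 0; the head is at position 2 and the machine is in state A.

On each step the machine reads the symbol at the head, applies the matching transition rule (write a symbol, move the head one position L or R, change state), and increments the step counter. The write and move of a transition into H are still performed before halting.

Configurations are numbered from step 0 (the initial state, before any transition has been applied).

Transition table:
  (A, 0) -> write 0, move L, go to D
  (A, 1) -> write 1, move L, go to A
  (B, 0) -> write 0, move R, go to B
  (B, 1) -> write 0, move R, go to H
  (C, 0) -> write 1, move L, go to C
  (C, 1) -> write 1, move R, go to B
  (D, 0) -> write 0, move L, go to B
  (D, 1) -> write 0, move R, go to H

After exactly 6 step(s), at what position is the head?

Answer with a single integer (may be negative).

Step 1: in state A at pos 2, read 1 -> (A,1)->write 1,move L,goto A. Now: state=A, head=1, tape[0..3]=0010 (head:  ^)
Step 2: in state A at pos 1, read 0 -> (A,0)->write 0,move L,goto D. Now: state=D, head=0, tape[-1..3]=00010 (head:  ^)
Step 3: in state D at pos 0, read 0 -> (D,0)->write 0,move L,goto B. Now: state=B, head=-1, tape[-2..3]=000010 (head:  ^)
Step 4: in state B at pos -1, read 0 -> (B,0)->write 0,move R,goto B. Now: state=B, head=0, tape[-2..3]=000010 (head:   ^)
Step 5: in state B at pos 0, read 0 -> (B,0)->write 0,move R,goto B. Now: state=B, head=1, tape[-2..3]=000010 (head:    ^)
Step 6: in state B at pos 1, read 0 -> (B,0)->write 0,move R,goto B. Now: state=B, head=2, tape[-2..3]=000010 (head:     ^)

Answer: 2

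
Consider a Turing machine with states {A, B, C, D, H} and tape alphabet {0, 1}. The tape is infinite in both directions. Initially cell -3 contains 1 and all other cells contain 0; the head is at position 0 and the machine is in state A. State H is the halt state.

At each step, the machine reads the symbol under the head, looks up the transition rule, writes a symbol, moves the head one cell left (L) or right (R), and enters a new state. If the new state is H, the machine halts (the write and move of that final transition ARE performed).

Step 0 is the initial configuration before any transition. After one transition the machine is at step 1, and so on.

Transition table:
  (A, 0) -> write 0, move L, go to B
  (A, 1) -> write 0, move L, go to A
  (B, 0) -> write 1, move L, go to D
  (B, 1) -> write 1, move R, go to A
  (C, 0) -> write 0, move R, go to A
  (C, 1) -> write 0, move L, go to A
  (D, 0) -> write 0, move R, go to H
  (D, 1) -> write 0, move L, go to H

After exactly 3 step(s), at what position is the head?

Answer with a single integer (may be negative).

Step 1: in state A at pos 0, read 0 -> (A,0)->write 0,move L,goto B. Now: state=B, head=-1, tape[-4..1]=010000 (head:    ^)
Step 2: in state B at pos -1, read 0 -> (B,0)->write 1,move L,goto D. Now: state=D, head=-2, tape[-4..1]=010100 (head:   ^)
Step 3: in state D at pos -2, read 0 -> (D,0)->write 0,move R,goto H. Now: state=H, head=-1, tape[-4..1]=010100 (head:    ^)

Answer: -1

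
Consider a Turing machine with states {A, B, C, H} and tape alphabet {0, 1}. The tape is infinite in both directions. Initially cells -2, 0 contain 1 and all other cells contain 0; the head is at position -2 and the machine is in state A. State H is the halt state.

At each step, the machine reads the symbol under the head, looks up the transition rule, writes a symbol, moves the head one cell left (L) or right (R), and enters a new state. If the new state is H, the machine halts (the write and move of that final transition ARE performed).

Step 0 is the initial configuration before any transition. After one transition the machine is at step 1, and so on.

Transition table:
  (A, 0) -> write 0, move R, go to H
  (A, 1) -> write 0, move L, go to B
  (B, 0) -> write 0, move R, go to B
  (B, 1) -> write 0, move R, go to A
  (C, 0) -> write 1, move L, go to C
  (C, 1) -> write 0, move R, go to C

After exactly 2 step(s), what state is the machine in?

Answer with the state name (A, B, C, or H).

Answer: B

Derivation:
Step 1: in state A at pos -2, read 1 -> (A,1)->write 0,move L,goto B. Now: state=B, head=-3, tape[-4..1]=000010 (head:  ^)
Step 2: in state B at pos -3, read 0 -> (B,0)->write 0,move R,goto B. Now: state=B, head=-2, tape[-4..1]=000010 (head:   ^)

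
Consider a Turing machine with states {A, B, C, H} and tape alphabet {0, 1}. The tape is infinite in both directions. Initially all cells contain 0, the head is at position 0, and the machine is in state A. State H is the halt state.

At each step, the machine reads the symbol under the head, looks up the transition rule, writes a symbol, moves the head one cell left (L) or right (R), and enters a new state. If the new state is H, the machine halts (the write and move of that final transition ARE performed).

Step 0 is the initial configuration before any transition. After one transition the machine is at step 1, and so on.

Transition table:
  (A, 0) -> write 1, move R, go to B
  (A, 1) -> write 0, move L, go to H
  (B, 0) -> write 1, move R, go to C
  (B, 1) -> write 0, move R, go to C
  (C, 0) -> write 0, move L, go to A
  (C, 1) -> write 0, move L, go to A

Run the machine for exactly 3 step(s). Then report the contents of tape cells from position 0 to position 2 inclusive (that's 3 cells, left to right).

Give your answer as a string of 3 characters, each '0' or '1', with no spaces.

Answer: 110

Derivation:
Step 1: in state A at pos 0, read 0 -> (A,0)->write 1,move R,goto B. Now: state=B, head=1, tape[-1..2]=0100 (head:   ^)
Step 2: in state B at pos 1, read 0 -> (B,0)->write 1,move R,goto C. Now: state=C, head=2, tape[-1..3]=01100 (head:    ^)
Step 3: in state C at pos 2, read 0 -> (C,0)->write 0,move L,goto A. Now: state=A, head=1, tape[-1..3]=01100 (head:   ^)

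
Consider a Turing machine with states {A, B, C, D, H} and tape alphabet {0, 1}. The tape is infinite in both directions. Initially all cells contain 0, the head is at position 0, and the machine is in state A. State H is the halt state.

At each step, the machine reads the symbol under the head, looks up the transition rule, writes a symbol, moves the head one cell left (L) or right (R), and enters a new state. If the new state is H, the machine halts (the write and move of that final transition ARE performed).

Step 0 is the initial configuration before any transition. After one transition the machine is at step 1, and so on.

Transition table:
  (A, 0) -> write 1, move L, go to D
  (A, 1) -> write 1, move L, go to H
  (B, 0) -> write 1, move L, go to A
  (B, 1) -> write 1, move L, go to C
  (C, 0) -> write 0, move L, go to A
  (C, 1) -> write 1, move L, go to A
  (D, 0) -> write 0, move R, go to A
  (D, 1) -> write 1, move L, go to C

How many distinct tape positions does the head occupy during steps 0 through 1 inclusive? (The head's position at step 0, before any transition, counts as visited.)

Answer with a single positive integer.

Answer: 2

Derivation:
Step 1: in state A at pos 0, read 0 -> (A,0)->write 1,move L,goto D. Now: state=D, head=-1, tape[-2..1]=0010 (head:  ^)
Head positions at steps 0..1: starting at 0, distinct positions visited = {-1, 0} -> 2 position(s)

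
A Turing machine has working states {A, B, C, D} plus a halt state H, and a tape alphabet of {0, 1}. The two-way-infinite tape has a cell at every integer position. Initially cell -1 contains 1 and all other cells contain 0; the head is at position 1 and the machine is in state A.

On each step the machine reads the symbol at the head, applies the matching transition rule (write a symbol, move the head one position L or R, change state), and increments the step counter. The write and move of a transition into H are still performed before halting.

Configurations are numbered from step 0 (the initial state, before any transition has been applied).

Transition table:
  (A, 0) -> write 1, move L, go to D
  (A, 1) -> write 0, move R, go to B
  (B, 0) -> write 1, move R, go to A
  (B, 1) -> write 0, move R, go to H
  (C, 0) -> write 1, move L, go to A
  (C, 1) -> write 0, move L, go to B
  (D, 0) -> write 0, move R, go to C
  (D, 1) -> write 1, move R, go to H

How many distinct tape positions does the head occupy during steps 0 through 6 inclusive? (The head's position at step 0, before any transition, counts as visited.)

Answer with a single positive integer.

Step 1: in state A at pos 1, read 0 -> (A,0)->write 1,move L,goto D. Now: state=D, head=0, tape[-2..2]=01010 (head:   ^)
Step 2: in state D at pos 0, read 0 -> (D,0)->write 0,move R,goto C. Now: state=C, head=1, tape[-2..2]=01010 (head:    ^)
Step 3: in state C at pos 1, read 1 -> (C,1)->write 0,move L,goto B. Now: state=B, head=0, tape[-2..2]=01000 (head:   ^)
Step 4: in state B at pos 0, read 0 -> (B,0)->write 1,move R,goto A. Now: state=A, head=1, tape[-2..2]=01100 (head:    ^)
Step 5: in state A at pos 1, read 0 -> (A,0)->write 1,move L,goto D. Now: state=D, head=0, tape[-2..2]=01110 (head:   ^)
Step 6: in state D at pos 0, read 1 -> (D,1)->write 1,move R,goto H. Now: state=H, head=1, tape[-2..2]=01110 (head:    ^)
Head positions at steps 0..6: starting at 1, distinct positions visited = {0, 1} -> 2 position(s)

Answer: 2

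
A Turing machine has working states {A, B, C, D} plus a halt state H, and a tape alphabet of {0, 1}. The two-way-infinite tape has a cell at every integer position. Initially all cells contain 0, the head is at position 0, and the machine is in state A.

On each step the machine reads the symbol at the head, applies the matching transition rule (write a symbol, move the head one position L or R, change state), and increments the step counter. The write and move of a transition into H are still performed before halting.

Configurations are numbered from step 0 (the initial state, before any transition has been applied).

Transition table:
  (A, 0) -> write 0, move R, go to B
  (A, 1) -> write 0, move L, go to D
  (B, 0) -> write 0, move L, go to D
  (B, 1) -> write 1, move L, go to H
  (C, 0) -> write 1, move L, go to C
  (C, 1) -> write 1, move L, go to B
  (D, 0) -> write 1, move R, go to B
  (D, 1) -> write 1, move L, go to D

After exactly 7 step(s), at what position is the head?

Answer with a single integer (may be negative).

Answer: -1

Derivation:
Step 1: in state A at pos 0, read 0 -> (A,0)->write 0,move R,goto B. Now: state=B, head=1, tape[-1..2]=0000 (head:   ^)
Step 2: in state B at pos 1, read 0 -> (B,0)->write 0,move L,goto D. Now: state=D, head=0, tape[-1..2]=0000 (head:  ^)
Step 3: in state D at pos 0, read 0 -> (D,0)->write 1,move R,goto B. Now: state=B, head=1, tape[-1..2]=0100 (head:   ^)
Step 4: in state B at pos 1, read 0 -> (B,0)->write 0,move L,goto D. Now: state=D, head=0, tape[-1..2]=0100 (head:  ^)
Step 5: in state D at pos 0, read 1 -> (D,1)->write 1,move L,goto D. Now: state=D, head=-1, tape[-2..2]=00100 (head:  ^)
Step 6: in state D at pos -1, read 0 -> (D,0)->write 1,move R,goto B. Now: state=B, head=0, tape[-2..2]=01100 (head:   ^)
Step 7: in state B at pos 0, read 1 -> (B,1)->write 1,move L,goto H. Now: state=H, head=-1, tape[-2..2]=01100 (head:  ^)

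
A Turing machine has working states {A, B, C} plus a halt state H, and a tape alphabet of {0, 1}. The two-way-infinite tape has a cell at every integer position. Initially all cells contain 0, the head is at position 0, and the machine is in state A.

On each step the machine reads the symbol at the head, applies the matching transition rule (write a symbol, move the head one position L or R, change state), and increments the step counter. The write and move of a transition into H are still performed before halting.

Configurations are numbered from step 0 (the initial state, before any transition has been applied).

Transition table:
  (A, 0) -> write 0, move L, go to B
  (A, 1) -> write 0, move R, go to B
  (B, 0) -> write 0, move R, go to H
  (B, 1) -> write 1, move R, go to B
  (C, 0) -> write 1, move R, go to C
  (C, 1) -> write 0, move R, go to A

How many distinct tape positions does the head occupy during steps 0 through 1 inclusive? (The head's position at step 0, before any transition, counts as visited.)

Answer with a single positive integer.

Answer: 2

Derivation:
Step 1: in state A at pos 0, read 0 -> (A,0)->write 0,move L,goto B. Now: state=B, head=-1, tape[-2..1]=0000 (head:  ^)
Head positions at steps 0..1: starting at 0, distinct positions visited = {-1, 0} -> 2 position(s)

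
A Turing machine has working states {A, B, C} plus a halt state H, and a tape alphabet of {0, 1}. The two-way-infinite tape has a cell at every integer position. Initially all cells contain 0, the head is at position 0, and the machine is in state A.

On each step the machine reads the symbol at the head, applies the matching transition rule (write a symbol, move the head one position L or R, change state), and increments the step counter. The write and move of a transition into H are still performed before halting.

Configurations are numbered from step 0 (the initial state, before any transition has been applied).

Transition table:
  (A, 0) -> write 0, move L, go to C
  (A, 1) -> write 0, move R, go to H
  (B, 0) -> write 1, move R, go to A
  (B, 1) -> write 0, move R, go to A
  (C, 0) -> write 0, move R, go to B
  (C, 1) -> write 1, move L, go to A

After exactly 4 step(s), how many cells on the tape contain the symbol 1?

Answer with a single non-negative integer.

Answer: 1

Derivation:
Step 1: in state A at pos 0, read 0 -> (A,0)->write 0,move L,goto C. Now: state=C, head=-1, tape[-2..1]=0000 (head:  ^)
Step 2: in state C at pos -1, read 0 -> (C,0)->write 0,move R,goto B. Now: state=B, head=0, tape[-2..1]=0000 (head:   ^)
Step 3: in state B at pos 0, read 0 -> (B,0)->write 1,move R,goto A. Now: state=A, head=1, tape[-2..2]=00100 (head:    ^)
Step 4: in state A at pos 1, read 0 -> (A,0)->write 0,move L,goto C. Now: state=C, head=0, tape[-2..2]=00100 (head:   ^)
Cells containing 1 after step 4: {0} -> 1 cell(s)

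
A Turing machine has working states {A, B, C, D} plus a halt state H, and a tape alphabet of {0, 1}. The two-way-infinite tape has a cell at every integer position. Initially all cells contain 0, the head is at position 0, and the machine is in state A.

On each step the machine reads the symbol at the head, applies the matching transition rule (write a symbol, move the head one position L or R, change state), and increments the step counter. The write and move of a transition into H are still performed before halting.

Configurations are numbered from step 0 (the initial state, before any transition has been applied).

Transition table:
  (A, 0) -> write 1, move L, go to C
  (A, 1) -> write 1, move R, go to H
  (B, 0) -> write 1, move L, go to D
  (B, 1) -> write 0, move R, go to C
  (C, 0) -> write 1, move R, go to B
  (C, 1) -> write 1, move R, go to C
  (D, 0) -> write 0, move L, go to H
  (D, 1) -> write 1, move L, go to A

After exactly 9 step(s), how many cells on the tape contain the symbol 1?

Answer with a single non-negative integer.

Step 1: in state A at pos 0, read 0 -> (A,0)->write 1,move L,goto C. Now: state=C, head=-1, tape[-2..1]=0010 (head:  ^)
Step 2: in state C at pos -1, read 0 -> (C,0)->write 1,move R,goto B. Now: state=B, head=0, tape[-2..1]=0110 (head:   ^)
Step 3: in state B at pos 0, read 1 -> (B,1)->write 0,move R,goto C. Now: state=C, head=1, tape[-2..2]=01000 (head:    ^)
Step 4: in state C at pos 1, read 0 -> (C,0)->write 1,move R,goto B. Now: state=B, head=2, tape[-2..3]=010100 (head:     ^)
Step 5: in state B at pos 2, read 0 -> (B,0)->write 1,move L,goto D. Now: state=D, head=1, tape[-2..3]=010110 (head:    ^)
Step 6: in state D at pos 1, read 1 -> (D,1)->write 1,move L,goto A. Now: state=A, head=0, tape[-2..3]=010110 (head:   ^)
Step 7: in state A at pos 0, read 0 -> (A,0)->write 1,move L,goto C. Now: state=C, head=-1, tape[-2..3]=011110 (head:  ^)
Step 8: in state C at pos -1, read 1 -> (C,1)->write 1,move R,goto C. Now: state=C, head=0, tape[-2..3]=011110 (head:   ^)
Step 9: in state C at pos 0, read 1 -> (C,1)->write 1,move R,goto C. Now: state=C, head=1, tape[-2..3]=011110 (head:    ^)
Cells containing 1 after step 9: {-1, 0, 1, 2} -> 4 cell(s)

Answer: 4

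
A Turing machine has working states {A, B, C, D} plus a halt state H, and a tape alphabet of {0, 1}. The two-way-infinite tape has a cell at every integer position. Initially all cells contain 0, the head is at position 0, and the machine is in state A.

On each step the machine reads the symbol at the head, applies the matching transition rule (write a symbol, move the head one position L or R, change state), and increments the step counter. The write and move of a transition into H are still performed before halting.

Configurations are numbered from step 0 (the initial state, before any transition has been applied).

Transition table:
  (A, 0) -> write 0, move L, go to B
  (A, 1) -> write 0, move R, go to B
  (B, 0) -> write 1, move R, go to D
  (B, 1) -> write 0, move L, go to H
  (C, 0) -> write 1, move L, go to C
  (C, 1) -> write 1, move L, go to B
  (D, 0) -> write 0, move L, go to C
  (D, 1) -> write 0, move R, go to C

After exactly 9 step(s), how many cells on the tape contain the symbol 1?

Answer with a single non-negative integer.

Answer: 3

Derivation:
Step 1: in state A at pos 0, read 0 -> (A,0)->write 0,move L,goto B. Now: state=B, head=-1, tape[-2..1]=0000 (head:  ^)
Step 2: in state B at pos -1, read 0 -> (B,0)->write 1,move R,goto D. Now: state=D, head=0, tape[-2..1]=0100 (head:   ^)
Step 3: in state D at pos 0, read 0 -> (D,0)->write 0,move L,goto C. Now: state=C, head=-1, tape[-2..1]=0100 (head:  ^)
Step 4: in state C at pos -1, read 1 -> (C,1)->write 1,move L,goto B. Now: state=B, head=-2, tape[-3..1]=00100 (head:  ^)
Step 5: in state B at pos -2, read 0 -> (B,0)->write 1,move R,goto D. Now: state=D, head=-1, tape[-3..1]=01100 (head:   ^)
Step 6: in state D at pos -1, read 1 -> (D,1)->write 0,move R,goto C. Now: state=C, head=0, tape[-3..1]=01000 (head:    ^)
Step 7: in state C at pos 0, read 0 -> (C,0)->write 1,move L,goto C. Now: state=C, head=-1, tape[-3..1]=01010 (head:   ^)
Step 8: in state C at pos -1, read 0 -> (C,0)->write 1,move L,goto C. Now: state=C, head=-2, tape[-3..1]=01110 (head:  ^)
Step 9: in state C at pos -2, read 1 -> (C,1)->write 1,move L,goto B. Now: state=B, head=-3, tape[-4..1]=001110 (head:  ^)
Cells containing 1 after step 9: {-2, -1, 0} -> 3 cell(s)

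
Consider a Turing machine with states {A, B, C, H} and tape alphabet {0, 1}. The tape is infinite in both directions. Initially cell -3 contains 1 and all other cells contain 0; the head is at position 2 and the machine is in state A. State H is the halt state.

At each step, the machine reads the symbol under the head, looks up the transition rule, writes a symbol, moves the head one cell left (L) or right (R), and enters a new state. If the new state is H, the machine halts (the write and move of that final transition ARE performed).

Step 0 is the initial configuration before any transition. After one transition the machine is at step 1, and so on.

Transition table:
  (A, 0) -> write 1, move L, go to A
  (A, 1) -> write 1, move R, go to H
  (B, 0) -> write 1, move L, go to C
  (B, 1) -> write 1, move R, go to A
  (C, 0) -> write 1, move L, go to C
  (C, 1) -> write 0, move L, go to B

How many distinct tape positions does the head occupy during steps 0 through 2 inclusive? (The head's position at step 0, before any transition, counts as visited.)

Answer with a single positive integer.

Answer: 3

Derivation:
Step 1: in state A at pos 2, read 0 -> (A,0)->write 1,move L,goto A. Now: state=A, head=1, tape[-4..3]=01000010 (head:      ^)
Step 2: in state A at pos 1, read 0 -> (A,0)->write 1,move L,goto A. Now: state=A, head=0, tape[-4..3]=01000110 (head:     ^)
Head positions at steps 0..2: starting at 2, distinct positions visited = {0, 1, 2} -> 3 position(s)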